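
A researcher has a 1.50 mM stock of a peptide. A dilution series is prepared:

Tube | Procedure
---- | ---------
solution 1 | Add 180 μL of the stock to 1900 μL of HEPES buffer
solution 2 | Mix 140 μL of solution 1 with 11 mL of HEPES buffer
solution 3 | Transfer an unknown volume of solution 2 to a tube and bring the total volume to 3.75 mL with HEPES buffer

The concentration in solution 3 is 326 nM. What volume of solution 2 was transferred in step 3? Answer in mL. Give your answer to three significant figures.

0.749 mL

Step 1: 180 μL + 1900 μL = 2080 μL total → factor 2080/180 = 11.556
Step 2: 140 μL + 11 mL = 11140 μL total → factor 11140/140 = 79.571
Step 3: v brought to 3.75 mL → factor = 3.75 mL/v
Product of known-step factors = 919.49
Overall factor = 1.50 mM / (326 nM) = 4601.2
Step-3 factor = 4601.2 / 919.49 = 5.0041
v = 3.75 mL / 5.0041 = 0.749 mL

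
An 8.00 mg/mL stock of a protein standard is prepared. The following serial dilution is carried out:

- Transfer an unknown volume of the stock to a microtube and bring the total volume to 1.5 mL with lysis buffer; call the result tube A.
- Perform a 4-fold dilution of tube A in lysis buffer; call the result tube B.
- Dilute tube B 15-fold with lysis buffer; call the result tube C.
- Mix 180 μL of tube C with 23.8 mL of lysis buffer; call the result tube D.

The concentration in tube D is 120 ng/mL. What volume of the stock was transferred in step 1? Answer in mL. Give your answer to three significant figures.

Step 1: v brought to 1.5 mL → factor = 1.5 mL/v
Step 2: 4-fold → factor 4
Step 3: 15-fold → factor 15
Step 4: 180 μL + 23.8 mL = 23980 μL total → factor 23980/180 = 133.22
Product of known-step factors = 7993.3
Overall factor = 8.00 mg/mL / (120 ng/mL) = 66667
Step-1 factor = 66667 / 7993.3 = 8.3403
v = 1.5 mL / 8.3403 = 0.180 mL

0.180 mL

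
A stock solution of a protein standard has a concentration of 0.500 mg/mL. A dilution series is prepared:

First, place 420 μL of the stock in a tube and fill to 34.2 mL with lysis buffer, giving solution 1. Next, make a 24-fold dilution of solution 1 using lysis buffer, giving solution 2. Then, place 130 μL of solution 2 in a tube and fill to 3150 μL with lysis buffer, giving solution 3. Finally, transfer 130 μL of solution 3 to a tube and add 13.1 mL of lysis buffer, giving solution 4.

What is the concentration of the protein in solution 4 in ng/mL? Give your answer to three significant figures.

Step 1: 420 μL brought to 34.2 mL → factor 34200/420 = 81.429
Step 2: 24-fold → factor 24
Step 3: 130 μL brought to 3150 μL → factor 3150/130 = 24.231
Step 4: 130 μL + 13.1 mL = 13230 μL total → factor 13230/130 = 101.77
Overall dilution factor = 81.429 × 24 × 24.231 × 101.77 = 4.8192 × 10^6
Final = 0.500 mg/mL / 4.8192 × 10^6 = 1.038 × 10^-7 mg/mL = 0.104 ng/mL

0.104 ng/mL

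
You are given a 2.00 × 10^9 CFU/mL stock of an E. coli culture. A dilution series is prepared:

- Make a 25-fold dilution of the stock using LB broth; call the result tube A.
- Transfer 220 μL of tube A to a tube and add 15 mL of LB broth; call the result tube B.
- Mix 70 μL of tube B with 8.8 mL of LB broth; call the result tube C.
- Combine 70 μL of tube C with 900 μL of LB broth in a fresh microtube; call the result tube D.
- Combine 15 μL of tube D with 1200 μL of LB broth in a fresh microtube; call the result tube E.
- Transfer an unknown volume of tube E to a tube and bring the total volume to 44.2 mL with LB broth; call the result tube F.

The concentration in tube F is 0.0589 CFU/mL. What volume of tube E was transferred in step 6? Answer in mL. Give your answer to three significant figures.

Step 1: 25-fold → factor 25
Step 2: 220 μL + 15 mL = 15220 μL total → factor 15220/220 = 69.182
Step 3: 70 μL + 8.8 mL = 8870 μL total → factor 8870/70 = 126.71
Step 4: 70 μL + 900 μL = 970 μL total → factor 970/70 = 13.857
Step 5: 15 μL + 1200 μL = 1215 μL total → factor 1215/15 = 81
Step 6: v brought to 44.2 mL → factor = 44.2 mL/v
Product of known-step factors = 2.4599 × 10^8
Overall factor = 2.00 × 10^9 CFU/mL / (0.0589 CFU/mL) = 3.3956 × 10^10
Step-6 factor = 3.3956 × 10^10 / 2.4599 × 10^8 = 138.04
v = 44.2 mL / 138.04 = 0.320 mL

0.320 mL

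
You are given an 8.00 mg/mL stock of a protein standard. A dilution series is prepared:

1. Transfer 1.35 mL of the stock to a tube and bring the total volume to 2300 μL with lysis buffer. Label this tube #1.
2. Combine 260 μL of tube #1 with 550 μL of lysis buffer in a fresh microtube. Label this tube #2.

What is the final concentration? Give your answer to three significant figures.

1.51 mg/mL

Step 1: 1.35 mL brought to 2300 μL → factor 2.3/1.35 = 1.7037
Step 2: 260 μL + 550 μL = 810 μL total → factor 810/260 = 3.1154
Overall dilution factor = 1.7037 × 3.1154 = 5.3077
Final = 8.00 mg/mL / 5.3077 = 1.51 mg/mL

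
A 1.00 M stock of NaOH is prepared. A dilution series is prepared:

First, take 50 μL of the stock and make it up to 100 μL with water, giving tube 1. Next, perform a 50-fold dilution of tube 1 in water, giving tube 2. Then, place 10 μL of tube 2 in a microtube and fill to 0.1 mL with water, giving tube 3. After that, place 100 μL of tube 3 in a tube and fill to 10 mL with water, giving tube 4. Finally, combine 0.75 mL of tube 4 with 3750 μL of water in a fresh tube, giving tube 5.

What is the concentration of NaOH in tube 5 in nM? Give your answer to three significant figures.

Step 1: 50 μL brought to 100 μL → factor 100/50 = 2
Step 2: 50-fold → factor 50
Step 3: 10 μL brought to 0.1 mL → factor 100/10 = 10
Step 4: 100 μL brought to 10 mL → factor 10000/100 = 100
Step 5: 0.75 mL + 3750 μL = 4.5 mL total → factor 4.5/0.75 = 6
Overall dilution factor = 2 × 50 × 10 × 100 × 6 = 6 × 10^5
Final = 1.00 M / 6 × 10^5 = 1.667 × 10^-6 M = 1.67 × 10^3 nM

1.67 × 10^3 nM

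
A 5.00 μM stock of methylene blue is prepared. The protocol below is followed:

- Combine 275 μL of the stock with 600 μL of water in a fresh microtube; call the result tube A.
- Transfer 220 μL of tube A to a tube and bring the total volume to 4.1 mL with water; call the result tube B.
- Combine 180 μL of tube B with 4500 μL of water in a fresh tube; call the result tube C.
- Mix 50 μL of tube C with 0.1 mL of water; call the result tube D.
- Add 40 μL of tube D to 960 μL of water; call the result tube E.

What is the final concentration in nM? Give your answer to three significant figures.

0.0432 nM

Step 1: 275 μL + 600 μL = 875 μL total → factor 875/275 = 3.1818
Step 2: 220 μL brought to 4.1 mL → factor 4100/220 = 18.636
Step 3: 180 μL + 4500 μL = 4680 μL total → factor 4680/180 = 26
Step 4: 50 μL + 0.1 mL = 150 μL total → factor 150/50 = 3
Step 5: 40 μL + 960 μL = 1000 μL total → factor 1000/40 = 25
Overall dilution factor = 3.1818 × 18.636 × 26 × 3 × 25 = 1.1563 × 10^5
Final = 5.00 μM / 1.1563 × 10^5 = 4.324 × 10^-5 μM = 0.0432 nM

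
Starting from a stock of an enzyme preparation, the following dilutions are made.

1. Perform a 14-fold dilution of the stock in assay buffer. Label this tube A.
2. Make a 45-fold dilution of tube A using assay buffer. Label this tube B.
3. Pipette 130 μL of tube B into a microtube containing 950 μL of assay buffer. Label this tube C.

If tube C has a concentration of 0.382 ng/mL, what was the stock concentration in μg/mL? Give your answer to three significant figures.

2.00 μg/mL

Step 1: 14-fold → factor 14
Step 2: 45-fold → factor 45
Step 3: 130 μL + 950 μL = 1080 μL total → factor 1080/130 = 8.3077
Overall dilution factor = 14 × 45 × 8.3077 = 5233.8
Stock = 0.382 ng/mL × 5233.8 = 1999 ng/mL = 2.00 μg/mL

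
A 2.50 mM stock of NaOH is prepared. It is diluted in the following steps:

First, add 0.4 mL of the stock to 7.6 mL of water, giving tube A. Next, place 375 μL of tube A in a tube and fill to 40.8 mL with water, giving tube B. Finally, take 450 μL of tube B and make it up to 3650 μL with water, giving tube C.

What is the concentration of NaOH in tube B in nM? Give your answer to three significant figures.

Step 1: 0.4 mL + 7.6 mL = 8 mL total → factor 8/0.4 = 20
Step 2: 375 μL brought to 40.8 mL → factor 40800/375 = 108.8
Dilution factor through tube B = 20 × 108.8 = 2176
[tube B] = 2.50 mM / 2176 = 0.001149 mM = 1.15 × 10^3 nM

1.15 × 10^3 nM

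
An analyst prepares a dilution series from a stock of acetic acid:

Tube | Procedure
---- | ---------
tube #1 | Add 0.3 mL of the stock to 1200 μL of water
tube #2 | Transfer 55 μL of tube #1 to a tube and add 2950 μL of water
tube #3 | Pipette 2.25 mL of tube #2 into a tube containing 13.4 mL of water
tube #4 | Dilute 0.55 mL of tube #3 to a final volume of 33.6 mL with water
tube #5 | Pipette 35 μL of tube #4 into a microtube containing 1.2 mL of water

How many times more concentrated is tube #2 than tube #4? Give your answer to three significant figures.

425

Step 1: 0.3 mL + 1200 μL = 1.5 mL total → factor 1.5/0.3 = 5
Step 2: 55 μL + 2950 μL = 3005 μL total → factor 3005/55 = 54.636
Step 3: 2.25 mL + 13.4 mL = 15.65 mL total → factor 15.65/2.25 = 6.9556
Step 4: 0.55 mL brought to 33.6 mL → factor 33.6/0.55 = 61.091
Dilution factor to tube #2 = 273.18; to tube #4 = 1.1608 × 10^5
[tube #2]/[tube #4] = (factor to tube #4)/(factor to tube #2) = 1.1608 × 10^5/273.18 = 425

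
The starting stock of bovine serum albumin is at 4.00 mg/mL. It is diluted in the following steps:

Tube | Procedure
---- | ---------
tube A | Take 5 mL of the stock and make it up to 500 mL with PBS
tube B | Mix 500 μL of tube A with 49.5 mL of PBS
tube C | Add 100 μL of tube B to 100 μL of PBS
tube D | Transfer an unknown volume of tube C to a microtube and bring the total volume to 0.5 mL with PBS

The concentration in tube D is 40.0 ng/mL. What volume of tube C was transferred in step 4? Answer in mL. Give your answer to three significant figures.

Step 1: 5 mL brought to 500 mL → factor 500/5 = 100
Step 2: 500 μL + 49.5 mL = 50000 μL total → factor 50000/500 = 100
Step 3: 100 μL + 100 μL = 200 μL total → factor 200/100 = 2
Step 4: v brought to 0.5 mL → factor = 0.5 mL/v
Product of known-step factors = 20000
Overall factor = 4.00 mg/mL / (40.0 ng/mL) = 1 × 10^5
Step-4 factor = 1 × 10^5 / 20000 = 5
v = 0.5 mL / 5 = 0.100 mL

0.100 mL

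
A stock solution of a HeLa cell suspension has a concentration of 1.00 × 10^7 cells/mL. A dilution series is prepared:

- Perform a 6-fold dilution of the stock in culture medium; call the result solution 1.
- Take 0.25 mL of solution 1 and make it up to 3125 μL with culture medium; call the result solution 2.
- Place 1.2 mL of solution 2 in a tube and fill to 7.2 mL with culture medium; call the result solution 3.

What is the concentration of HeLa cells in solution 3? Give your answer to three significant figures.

Step 1: 6-fold → factor 6
Step 2: 0.25 mL brought to 3125 μL → factor 3.125/0.25 = 12.5
Step 3: 1.2 mL brought to 7.2 mL → factor 7.2/1.2 = 6
Overall dilution factor = 6 × 12.5 × 6 = 450
Final = 1.00 × 10^7 cells/mL / 450 = 2.22 × 10^4 cells/mL

2.22 × 10^4 cells/mL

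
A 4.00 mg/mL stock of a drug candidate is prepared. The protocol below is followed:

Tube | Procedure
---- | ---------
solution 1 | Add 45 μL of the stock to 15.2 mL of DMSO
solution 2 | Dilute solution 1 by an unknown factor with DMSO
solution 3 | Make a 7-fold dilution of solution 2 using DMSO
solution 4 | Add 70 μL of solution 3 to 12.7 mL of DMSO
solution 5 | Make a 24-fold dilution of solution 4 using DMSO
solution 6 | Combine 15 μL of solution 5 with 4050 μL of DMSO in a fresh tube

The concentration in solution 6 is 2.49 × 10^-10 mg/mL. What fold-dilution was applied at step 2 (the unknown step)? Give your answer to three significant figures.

Step 1: 45 μL + 15.2 mL = 15245 μL total → factor 15245/45 = 338.78
Step 2: unknown factor x
Step 3: 7-fold → factor 7
Step 4: 70 μL + 12.7 mL = 12770 μL total → factor 12770/70 = 182.43
Step 5: 24-fold → factor 24
Step 6: 15 μL + 4050 μL = 4065 μL total → factor 4065/15 = 271
Product of known-step factors = 2.8138 × 10^9
Overall factor = 4.00 mg/mL / (2.49 × 10^-10 mg/mL) = 1.6064 × 10^10
x = 1.6064 × 10^10 / 2.8138 × 10^9 = 5.71

5.71-fold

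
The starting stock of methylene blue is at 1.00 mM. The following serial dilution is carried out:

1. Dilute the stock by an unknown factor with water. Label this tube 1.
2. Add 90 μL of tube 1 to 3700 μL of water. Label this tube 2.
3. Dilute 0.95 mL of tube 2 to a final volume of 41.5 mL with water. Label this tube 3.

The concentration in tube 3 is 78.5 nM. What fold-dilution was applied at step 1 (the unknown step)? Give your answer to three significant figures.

Step 1: unknown factor x
Step 2: 90 μL + 3700 μL = 3790 μL total → factor 3790/90 = 42.111
Step 3: 0.95 mL brought to 41.5 mL → factor 41.5/0.95 = 43.684
Product of known-step factors = 1839.6
Overall factor = 1.00 mM / (78.5 nM) = 12739
x = 12739 / 1839.6 = 6.92

6.92-fold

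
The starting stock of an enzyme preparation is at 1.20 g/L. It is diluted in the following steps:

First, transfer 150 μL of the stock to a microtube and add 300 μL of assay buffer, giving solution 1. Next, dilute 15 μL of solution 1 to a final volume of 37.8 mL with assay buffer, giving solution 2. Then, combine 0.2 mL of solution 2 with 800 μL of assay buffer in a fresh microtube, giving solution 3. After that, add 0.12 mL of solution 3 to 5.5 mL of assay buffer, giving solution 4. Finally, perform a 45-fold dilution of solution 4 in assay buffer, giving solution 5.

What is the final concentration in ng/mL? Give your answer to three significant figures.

0.0151 ng/mL

Step 1: 150 μL + 300 μL = 450 μL total → factor 450/150 = 3
Step 2: 15 μL brought to 37.8 mL → factor 37800/15 = 2520
Step 3: 0.2 mL + 800 μL = 1 mL total → factor 1/0.2 = 5
Step 4: 0.12 mL + 5.5 mL = 5.62 mL total → factor 5.62/0.12 = 46.833
Step 5: 45-fold → factor 45
Overall dilution factor = 3 × 2520 × 5 × 46.833 × 45 = 7.9664 × 10^7
Final = 1.20 g/L / 7.9664 × 10^7 = 1.506 × 10^-8 g/L = 0.0151 ng/mL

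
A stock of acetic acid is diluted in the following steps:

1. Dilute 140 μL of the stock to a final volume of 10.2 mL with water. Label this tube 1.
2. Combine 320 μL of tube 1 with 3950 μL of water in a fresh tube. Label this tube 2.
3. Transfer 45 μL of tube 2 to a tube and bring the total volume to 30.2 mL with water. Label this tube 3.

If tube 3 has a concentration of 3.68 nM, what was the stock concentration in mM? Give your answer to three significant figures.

2.40 mM

Step 1: 140 μL brought to 10.2 mL → factor 10200/140 = 72.857
Step 2: 320 μL + 3950 μL = 4270 μL total → factor 4270/320 = 13.344
Step 3: 45 μL brought to 30.2 mL → factor 30200/45 = 671.11
Overall dilution factor = 72.857 × 13.344 × 671.11 = 6.5245 × 10^5
Stock = 3.68 nM × 6.5245 × 10^5 = 2.401 × 10^6 nM = 2.40 mM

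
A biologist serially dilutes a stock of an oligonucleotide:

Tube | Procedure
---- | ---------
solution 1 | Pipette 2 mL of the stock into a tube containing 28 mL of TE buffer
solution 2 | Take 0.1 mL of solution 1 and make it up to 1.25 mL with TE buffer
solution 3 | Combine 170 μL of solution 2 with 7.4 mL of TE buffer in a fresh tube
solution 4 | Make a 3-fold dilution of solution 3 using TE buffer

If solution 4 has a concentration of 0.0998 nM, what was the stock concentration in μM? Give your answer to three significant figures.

2.50 μM

Step 1: 2 mL + 28 mL = 30 mL total → factor 30/2 = 15
Step 2: 0.1 mL brought to 1.25 mL → factor 1.25/0.1 = 12.5
Step 3: 170 μL + 7.4 mL = 7570 μL total → factor 7570/170 = 44.529
Step 4: 3-fold → factor 3
Overall dilution factor = 15 × 12.5 × 44.529 × 3 = 25048
Stock = 0.0998 nM × 25048 = 2500 nM = 2.50 μM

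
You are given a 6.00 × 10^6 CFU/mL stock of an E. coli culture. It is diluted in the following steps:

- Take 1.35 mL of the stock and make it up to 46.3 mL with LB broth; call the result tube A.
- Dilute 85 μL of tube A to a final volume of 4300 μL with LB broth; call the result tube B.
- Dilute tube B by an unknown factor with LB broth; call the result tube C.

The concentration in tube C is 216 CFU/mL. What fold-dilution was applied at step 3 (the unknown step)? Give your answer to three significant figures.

Step 1: 1.35 mL brought to 46.3 mL → factor 46.3/1.35 = 34.296
Step 2: 85 μL brought to 4300 μL → factor 4300/85 = 50.588
Step 3: unknown factor x
Product of known-step factors = 1735
Overall factor = 6.00 × 10^6 CFU/mL / (216 CFU/mL) = 27778
x = 27778 / 1735 = 16.0

16.0-fold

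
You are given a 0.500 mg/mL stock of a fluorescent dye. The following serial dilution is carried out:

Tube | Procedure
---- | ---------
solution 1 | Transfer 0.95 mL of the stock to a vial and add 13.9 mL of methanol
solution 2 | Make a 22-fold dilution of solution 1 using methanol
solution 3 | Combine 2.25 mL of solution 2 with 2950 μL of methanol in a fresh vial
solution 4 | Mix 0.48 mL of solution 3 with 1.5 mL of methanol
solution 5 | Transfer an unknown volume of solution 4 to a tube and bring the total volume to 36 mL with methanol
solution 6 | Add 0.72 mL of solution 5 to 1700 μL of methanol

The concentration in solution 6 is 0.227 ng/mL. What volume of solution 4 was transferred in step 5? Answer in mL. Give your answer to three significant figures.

Step 1: 0.95 mL + 13.9 mL = 14.85 mL total → factor 14.85/0.95 = 15.632
Step 2: 22-fold → factor 22
Step 3: 2.25 mL + 2950 μL = 5.2 mL total → factor 5.2/2.25 = 2.3111
Step 4: 0.48 mL + 1.5 mL = 1.98 mL total → factor 1.98/0.48 = 4.125
Step 5: v brought to 36 mL → factor = 36 mL/v
Step 6: 0.72 mL + 1700 μL = 2.42 mL total → factor 2.42/0.72 = 3.3611
Product of known-step factors = 11019
Overall factor = 0.500 mg/mL / (0.227 ng/mL) = 2.2026 × 10^6
Step-5 factor = 2.2026 × 10^6 / 11019 = 199.89
v = 36 mL / 199.89 = 0.180 mL

0.180 mL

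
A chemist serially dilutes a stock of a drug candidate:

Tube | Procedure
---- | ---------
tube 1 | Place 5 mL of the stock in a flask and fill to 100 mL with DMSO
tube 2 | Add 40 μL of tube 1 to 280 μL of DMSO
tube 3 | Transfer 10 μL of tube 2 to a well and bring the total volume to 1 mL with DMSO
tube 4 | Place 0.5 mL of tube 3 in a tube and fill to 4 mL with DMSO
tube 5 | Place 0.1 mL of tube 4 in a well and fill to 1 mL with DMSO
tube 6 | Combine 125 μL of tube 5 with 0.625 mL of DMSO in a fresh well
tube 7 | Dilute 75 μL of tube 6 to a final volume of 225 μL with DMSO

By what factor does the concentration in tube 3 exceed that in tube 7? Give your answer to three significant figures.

Step 1: 5 mL brought to 100 mL → factor 100/5 = 20
Step 2: 40 μL + 280 μL = 320 μL total → factor 320/40 = 8
Step 3: 10 μL brought to 1 mL → factor 1000/10 = 100
Step 4: 0.5 mL brought to 4 mL → factor 4/0.5 = 8
Step 5: 0.1 mL brought to 1 mL → factor 1/0.1 = 10
Step 6: 125 μL + 0.625 mL = 750 μL total → factor 750/125 = 6
Step 7: 75 μL brought to 225 μL → factor 225/75 = 3
Dilution factor to tube 3 = 16000; to tube 7 = 2.304 × 10^7
[tube 3]/[tube 7] = (factor to tube 7)/(factor to tube 3) = 2.304 × 10^7/16000 = 1.44 × 10^3

1.44 × 10^3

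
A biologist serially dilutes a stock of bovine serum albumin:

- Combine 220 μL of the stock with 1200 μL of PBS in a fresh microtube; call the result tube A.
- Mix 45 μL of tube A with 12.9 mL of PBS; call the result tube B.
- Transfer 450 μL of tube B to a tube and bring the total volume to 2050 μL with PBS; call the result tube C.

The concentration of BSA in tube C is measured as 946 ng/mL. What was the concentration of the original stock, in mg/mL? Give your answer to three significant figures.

8.00 mg/mL

Step 1: 220 μL + 1200 μL = 1420 μL total → factor 1420/220 = 6.4545
Step 2: 45 μL + 12.9 mL = 12945 μL total → factor 12945/45 = 287.67
Step 3: 450 μL brought to 2050 μL → factor 2050/450 = 4.5556
Overall dilution factor = 6.4545 × 287.67 × 4.5556 = 8458.6
Stock = 946 ng/mL × 8458.6 = 8.002 × 10^6 ng/mL = 8.00 mg/mL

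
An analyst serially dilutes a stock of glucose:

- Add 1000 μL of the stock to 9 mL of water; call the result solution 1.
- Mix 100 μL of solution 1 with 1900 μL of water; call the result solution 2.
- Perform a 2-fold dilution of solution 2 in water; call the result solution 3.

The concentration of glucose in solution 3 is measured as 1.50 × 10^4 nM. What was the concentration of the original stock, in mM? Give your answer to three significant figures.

Step 1: 1000 μL + 9 mL = 10000 μL total → factor 10000/1000 = 10
Step 2: 100 μL + 1900 μL = 2000 μL total → factor 2000/100 = 20
Step 3: 2-fold → factor 2
Overall dilution factor = 10 × 20 × 2 = 400
Stock = 1.50 × 10^4 nM × 400 = 6.000 × 10^6 nM = 6.00 mM

6.00 mM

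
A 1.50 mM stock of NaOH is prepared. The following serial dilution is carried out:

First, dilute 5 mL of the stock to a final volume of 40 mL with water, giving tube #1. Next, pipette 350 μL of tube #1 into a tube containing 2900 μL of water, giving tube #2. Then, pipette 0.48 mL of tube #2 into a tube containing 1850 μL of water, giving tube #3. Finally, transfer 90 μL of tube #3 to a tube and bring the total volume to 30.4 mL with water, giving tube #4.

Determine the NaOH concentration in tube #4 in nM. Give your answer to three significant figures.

Step 1: 5 mL brought to 40 mL → factor 40/5 = 8
Step 2: 350 μL + 2900 μL = 3250 μL total → factor 3250/350 = 9.2857
Step 3: 0.48 mL + 1850 μL = 2.33 mL total → factor 2.33/0.48 = 4.8542
Step 4: 90 μL brought to 30.4 mL → factor 30400/90 = 337.78
Overall dilution factor = 8 × 9.2857 × 4.8542 × 337.78 = 1.218 × 10^5
Final = 1.50 mM / 1.218 × 10^5 = 1.232 × 10^-5 mM = 12.3 nM

12.3 nM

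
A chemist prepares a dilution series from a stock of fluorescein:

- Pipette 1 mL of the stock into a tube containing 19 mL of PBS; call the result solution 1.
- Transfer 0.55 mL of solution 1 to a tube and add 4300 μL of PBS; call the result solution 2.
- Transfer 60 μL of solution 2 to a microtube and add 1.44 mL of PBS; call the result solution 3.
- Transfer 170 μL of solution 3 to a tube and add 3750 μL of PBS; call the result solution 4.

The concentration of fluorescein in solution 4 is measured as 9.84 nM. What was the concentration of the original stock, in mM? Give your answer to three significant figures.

Step 1: 1 mL + 19 mL = 20 mL total → factor 20/1 = 20
Step 2: 0.55 mL + 4300 μL = 4.85 mL total → factor 4.85/0.55 = 8.8182
Step 3: 60 μL + 1.44 mL = 1500 μL total → factor 1500/60 = 25
Step 4: 170 μL + 3750 μL = 3920 μL total → factor 3920/170 = 23.059
Overall dilution factor = 20 × 8.8182 × 25 × 23.059 = 1.0167 × 10^5
Stock = 9.84 nM × 1.0167 × 10^5 = 1.000 × 10^6 nM = 1.00 mM

1.00 mM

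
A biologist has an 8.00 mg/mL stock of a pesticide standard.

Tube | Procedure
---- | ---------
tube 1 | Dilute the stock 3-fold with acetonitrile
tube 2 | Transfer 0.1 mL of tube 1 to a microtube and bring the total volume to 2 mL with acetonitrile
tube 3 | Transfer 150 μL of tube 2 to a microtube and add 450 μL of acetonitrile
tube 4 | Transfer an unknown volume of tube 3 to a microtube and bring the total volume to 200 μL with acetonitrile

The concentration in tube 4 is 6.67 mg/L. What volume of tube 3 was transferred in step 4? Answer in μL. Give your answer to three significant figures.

40.0 μL

Step 1: 3-fold → factor 3
Step 2: 0.1 mL brought to 2 mL → factor 2/0.1 = 20
Step 3: 150 μL + 450 μL = 600 μL total → factor 600/150 = 4
Step 4: v brought to 200 μL → factor = 200 μL/v
Product of known-step factors = 240
Overall factor = 8.00 mg/mL / (6.67 mg/L) = 1199.4
Step-4 factor = 1199.4 / 240 = 4.9975
v = 200 μL / 4.9975 = 40.0 μL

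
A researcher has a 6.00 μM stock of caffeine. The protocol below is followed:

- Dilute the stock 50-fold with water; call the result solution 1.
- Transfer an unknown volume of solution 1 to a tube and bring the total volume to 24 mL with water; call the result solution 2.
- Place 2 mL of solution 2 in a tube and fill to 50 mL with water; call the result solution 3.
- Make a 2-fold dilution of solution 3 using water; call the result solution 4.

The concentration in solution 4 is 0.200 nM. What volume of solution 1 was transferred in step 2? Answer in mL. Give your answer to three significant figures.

Step 1: 50-fold → factor 50
Step 2: v brought to 24 mL → factor = 24 mL/v
Step 3: 2 mL brought to 50 mL → factor 50/2 = 25
Step 4: 2-fold → factor 2
Product of known-step factors = 2500
Overall factor = 6.00 μM / (0.200 nM) = 30000
Step-2 factor = 30000 / 2500 = 12
v = 24 mL / 12 = 2.00 mL

2.00 mL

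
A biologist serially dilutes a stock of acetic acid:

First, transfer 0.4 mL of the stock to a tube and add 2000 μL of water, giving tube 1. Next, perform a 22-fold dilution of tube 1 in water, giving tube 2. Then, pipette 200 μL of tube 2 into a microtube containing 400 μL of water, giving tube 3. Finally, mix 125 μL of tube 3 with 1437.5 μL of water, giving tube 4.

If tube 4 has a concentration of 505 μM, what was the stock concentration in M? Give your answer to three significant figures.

Step 1: 0.4 mL + 2000 μL = 2.4 mL total → factor 2.4/0.4 = 6
Step 2: 22-fold → factor 22
Step 3: 200 μL + 400 μL = 600 μL total → factor 600/200 = 3
Step 4: 125 μL + 1437.5 μL = 1562.5 μL total → factor 1562.5/125 = 12.5
Overall dilution factor = 6 × 22 × 3 × 12.5 = 4950
Stock = 505 μM × 4950 = 2.500 × 10^6 μM = 2.50 M

2.50 M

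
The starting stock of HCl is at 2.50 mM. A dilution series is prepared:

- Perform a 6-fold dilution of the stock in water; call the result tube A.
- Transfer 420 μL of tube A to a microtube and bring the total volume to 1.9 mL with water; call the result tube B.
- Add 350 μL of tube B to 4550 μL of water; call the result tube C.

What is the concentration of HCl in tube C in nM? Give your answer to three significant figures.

Step 1: 6-fold → factor 6
Step 2: 420 μL brought to 1.9 mL → factor 1900/420 = 4.5238
Step 3: 350 μL + 4550 μL = 4900 μL total → factor 4900/350 = 14
Overall dilution factor = 6 × 4.5238 × 14 = 380
Final = 2.50 mM / 380 = 0.006579 mM = 6.58 × 10^3 nM

6.58 × 10^3 nM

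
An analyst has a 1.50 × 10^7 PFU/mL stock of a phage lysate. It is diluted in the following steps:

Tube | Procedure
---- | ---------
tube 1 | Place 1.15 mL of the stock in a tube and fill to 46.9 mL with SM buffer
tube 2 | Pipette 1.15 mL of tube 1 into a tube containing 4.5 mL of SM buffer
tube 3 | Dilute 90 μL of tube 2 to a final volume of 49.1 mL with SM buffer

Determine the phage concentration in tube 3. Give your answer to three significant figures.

Step 1: 1.15 mL brought to 46.9 mL → factor 46.9/1.15 = 40.783
Step 2: 1.15 mL + 4.5 mL = 5.65 mL total → factor 5.65/1.15 = 4.913
Step 3: 90 μL brought to 49.1 mL → factor 49100/90 = 545.56
Overall dilution factor = 40.783 × 4.913 × 545.56 = 1.0931 × 10^5
Final = 1.50 × 10^7 PFU/mL / 1.0931 × 10^5 = 137 PFU/mL

137 PFU/mL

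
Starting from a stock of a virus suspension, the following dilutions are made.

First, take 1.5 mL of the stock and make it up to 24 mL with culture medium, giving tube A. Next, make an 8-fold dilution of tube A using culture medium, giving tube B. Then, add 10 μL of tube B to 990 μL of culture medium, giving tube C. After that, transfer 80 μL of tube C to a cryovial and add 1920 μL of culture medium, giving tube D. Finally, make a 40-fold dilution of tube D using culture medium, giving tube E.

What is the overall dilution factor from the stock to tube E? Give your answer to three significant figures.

1.28 × 10^7

Step 1: 1.5 mL brought to 24 mL → factor 24/1.5 = 16
Step 2: 8-fold → factor 8
Step 3: 10 μL + 990 μL = 1000 μL total → factor 1000/10 = 100
Step 4: 80 μL + 1920 μL = 2000 μL total → factor 2000/80 = 25
Step 5: 40-fold → factor 40
Overall dilution factor = 16 × 8 × 100 × 25 × 40 = 1.28 × 10^7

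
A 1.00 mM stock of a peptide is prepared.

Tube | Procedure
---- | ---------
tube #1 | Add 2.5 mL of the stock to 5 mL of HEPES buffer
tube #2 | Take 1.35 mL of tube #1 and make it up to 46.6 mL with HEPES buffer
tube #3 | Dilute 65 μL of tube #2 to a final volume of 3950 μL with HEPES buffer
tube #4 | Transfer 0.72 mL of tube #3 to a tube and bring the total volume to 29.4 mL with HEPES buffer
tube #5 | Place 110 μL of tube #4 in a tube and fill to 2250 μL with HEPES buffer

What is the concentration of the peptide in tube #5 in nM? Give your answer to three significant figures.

0.190 nM

Step 1: 2.5 mL + 5 mL = 7.5 mL total → factor 7.5/2.5 = 3
Step 2: 1.35 mL brought to 46.6 mL → factor 46.6/1.35 = 34.519
Step 3: 65 μL brought to 3950 μL → factor 3950/65 = 60.769
Step 4: 0.72 mL brought to 29.4 mL → factor 29.4/0.72 = 40.833
Step 5: 110 μL brought to 2250 μL → factor 2250/110 = 20.455
Overall dilution factor = 3 × 34.519 × 60.769 × 40.833 × 20.455 = 5.2561 × 10^6
Final = 1.00 mM / 5.2561 × 10^6 = 1.903 × 10^-7 mM = 0.190 nM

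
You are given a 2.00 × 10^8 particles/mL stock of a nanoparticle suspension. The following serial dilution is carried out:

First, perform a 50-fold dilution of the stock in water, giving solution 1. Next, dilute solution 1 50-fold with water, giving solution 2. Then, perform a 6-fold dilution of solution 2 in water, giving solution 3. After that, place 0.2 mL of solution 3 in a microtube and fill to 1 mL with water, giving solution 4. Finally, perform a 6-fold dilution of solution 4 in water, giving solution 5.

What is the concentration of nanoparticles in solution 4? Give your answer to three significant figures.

Step 1: 50-fold → factor 50
Step 2: 50-fold → factor 50
Step 3: 6-fold → factor 6
Step 4: 0.2 mL brought to 1 mL → factor 1/0.2 = 5
Dilution factor through solution 4 = 50 × 50 × 6 × 5 = 75000
[solution 4] = 2.00 × 10^8 particles/mL / 75000 = 2.67 × 10^3 particles/mL

2.67 × 10^3 particles/mL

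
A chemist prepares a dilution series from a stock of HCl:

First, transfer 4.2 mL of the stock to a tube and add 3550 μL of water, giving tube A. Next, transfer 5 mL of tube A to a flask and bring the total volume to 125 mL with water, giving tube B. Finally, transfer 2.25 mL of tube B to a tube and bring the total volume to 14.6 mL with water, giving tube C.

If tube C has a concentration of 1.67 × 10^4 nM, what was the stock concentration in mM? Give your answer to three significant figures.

Step 1: 4.2 mL + 3550 μL = 7.75 mL total → factor 7.75/4.2 = 1.8452
Step 2: 5 mL brought to 125 mL → factor 125/5 = 25
Step 3: 2.25 mL brought to 14.6 mL → factor 14.6/2.25 = 6.4889
Overall dilution factor = 1.8452 × 25 × 6.4889 = 299.34
Stock = 1.67 × 10^4 nM × 299.34 = 4.999 × 10^6 nM = 5.00 mM

5.00 mM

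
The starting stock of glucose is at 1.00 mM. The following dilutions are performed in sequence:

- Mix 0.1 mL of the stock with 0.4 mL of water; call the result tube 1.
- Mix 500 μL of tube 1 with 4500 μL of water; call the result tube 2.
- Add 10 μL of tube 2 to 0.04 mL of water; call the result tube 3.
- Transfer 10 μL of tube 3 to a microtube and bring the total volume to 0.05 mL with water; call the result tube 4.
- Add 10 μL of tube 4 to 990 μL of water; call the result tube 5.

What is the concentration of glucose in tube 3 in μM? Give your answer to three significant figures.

Step 1: 0.1 mL + 0.4 mL = 0.5 mL total → factor 0.5/0.1 = 5
Step 2: 500 μL + 4500 μL = 5000 μL total → factor 5000/500 = 10
Step 3: 10 μL + 0.04 mL = 50 μL total → factor 50/10 = 5
Dilution factor through tube 3 = 5 × 10 × 5 = 250
[tube 3] = 1.00 mM / 250 = 0.004000 mM = 4.00 μM

4.00 μM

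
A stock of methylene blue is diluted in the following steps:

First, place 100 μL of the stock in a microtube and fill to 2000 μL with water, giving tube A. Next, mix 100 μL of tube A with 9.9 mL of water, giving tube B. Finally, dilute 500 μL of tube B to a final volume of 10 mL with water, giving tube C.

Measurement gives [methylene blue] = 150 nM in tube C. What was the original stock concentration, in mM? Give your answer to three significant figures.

6.00 mM

Step 1: 100 μL brought to 2000 μL → factor 2000/100 = 20
Step 2: 100 μL + 9.9 mL = 10000 μL total → factor 10000/100 = 100
Step 3: 500 μL brought to 10 mL → factor 10000/500 = 20
Overall dilution factor = 20 × 100 × 20 = 40000
Stock = 150 nM × 40000 = 6.000 × 10^6 nM = 6.00 mM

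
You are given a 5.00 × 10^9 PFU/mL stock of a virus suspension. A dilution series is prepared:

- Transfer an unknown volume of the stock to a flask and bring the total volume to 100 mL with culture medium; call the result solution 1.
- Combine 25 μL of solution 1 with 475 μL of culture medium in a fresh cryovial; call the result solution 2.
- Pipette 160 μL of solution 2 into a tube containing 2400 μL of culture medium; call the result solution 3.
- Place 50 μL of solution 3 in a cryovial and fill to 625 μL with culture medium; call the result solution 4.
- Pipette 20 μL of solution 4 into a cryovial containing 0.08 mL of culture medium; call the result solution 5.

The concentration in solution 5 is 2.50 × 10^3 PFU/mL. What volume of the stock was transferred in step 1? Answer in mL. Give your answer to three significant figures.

Step 1: v brought to 100 mL → factor = 100 mL/v
Step 2: 25 μL + 475 μL = 500 μL total → factor 500/25 = 20
Step 3: 160 μL + 2400 μL = 2560 μL total → factor 2560/160 = 16
Step 4: 50 μL brought to 625 μL → factor 625/50 = 12.5
Step 5: 20 μL + 0.08 mL = 100 μL total → factor 100/20 = 5
Product of known-step factors = 20000
Overall factor = 5.00 × 10^9 PFU/mL / (2.50 × 10^3 PFU/mL) = 2 × 10^6
Step-1 factor = 2 × 10^6 / 20000 = 100
v = 100 mL / 100 = 1.00 mL

1.00 mL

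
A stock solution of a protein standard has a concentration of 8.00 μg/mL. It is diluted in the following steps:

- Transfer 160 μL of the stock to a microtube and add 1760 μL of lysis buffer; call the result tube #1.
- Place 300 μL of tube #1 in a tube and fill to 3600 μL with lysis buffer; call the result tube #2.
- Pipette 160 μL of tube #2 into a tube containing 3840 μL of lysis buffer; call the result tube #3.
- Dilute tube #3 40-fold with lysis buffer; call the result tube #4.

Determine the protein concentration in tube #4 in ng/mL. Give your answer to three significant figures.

0.0556 ng/mL

Step 1: 160 μL + 1760 μL = 1920 μL total → factor 1920/160 = 12
Step 2: 300 μL brought to 3600 μL → factor 3600/300 = 12
Step 3: 160 μL + 3840 μL = 4000 μL total → factor 4000/160 = 25
Step 4: 40-fold → factor 40
Overall dilution factor = 12 × 12 × 25 × 40 = 1.44 × 10^5
Final = 8.00 μg/mL / 1.44 × 10^5 = 5.556 × 10^-5 μg/mL = 0.0556 ng/mL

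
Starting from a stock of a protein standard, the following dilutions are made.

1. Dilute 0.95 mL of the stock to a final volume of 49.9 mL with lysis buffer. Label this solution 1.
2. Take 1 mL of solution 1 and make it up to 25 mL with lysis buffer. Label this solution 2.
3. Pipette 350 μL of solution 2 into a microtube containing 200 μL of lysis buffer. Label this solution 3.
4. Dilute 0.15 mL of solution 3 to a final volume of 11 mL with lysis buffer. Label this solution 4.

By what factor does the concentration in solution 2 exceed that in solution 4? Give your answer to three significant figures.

115

Step 1: 0.95 mL brought to 49.9 mL → factor 49.9/0.95 = 52.526
Step 2: 1 mL brought to 25 mL → factor 25/1 = 25
Step 3: 350 μL + 200 μL = 550 μL total → factor 550/350 = 1.5714
Step 4: 0.15 mL brought to 11 mL → factor 11/0.15 = 73.333
Dilution factor to solution 2 = 1313.2; to solution 4 = 1.5133 × 10^5
[solution 2]/[solution 4] = (factor to solution 4)/(factor to solution 2) = 1.5133 × 10^5/1313.2 = 115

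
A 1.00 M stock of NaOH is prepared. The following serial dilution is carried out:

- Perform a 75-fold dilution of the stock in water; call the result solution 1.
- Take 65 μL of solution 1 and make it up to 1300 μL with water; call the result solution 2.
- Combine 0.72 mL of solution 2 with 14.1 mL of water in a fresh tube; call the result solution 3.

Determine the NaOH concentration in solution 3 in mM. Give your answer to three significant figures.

Step 1: 75-fold → factor 75
Step 2: 65 μL brought to 1300 μL → factor 1300/65 = 20
Step 3: 0.72 mL + 14.1 mL = 14.82 mL total → factor 14.82/0.72 = 20.583
Overall dilution factor = 75 × 20 × 20.583 = 30875
Final = 1.00 M / 30875 = 3.239 × 10^-5 M = 0.0324 mM

0.0324 mM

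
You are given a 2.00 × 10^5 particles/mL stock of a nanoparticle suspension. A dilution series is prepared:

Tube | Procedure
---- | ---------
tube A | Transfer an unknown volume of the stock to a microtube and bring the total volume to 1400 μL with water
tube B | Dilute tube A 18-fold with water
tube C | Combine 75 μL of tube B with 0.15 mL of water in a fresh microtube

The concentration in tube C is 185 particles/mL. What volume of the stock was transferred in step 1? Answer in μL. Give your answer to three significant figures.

69.9 μL

Step 1: v brought to 1400 μL → factor = 1400 μL/v
Step 2: 18-fold → factor 18
Step 3: 75 μL + 0.15 mL = 225 μL total → factor 225/75 = 3
Product of known-step factors = 54
Overall factor = 2.00 × 10^5 particles/mL / (185 particles/mL) = 1081.1
Step-1 factor = 1081.1 / 54 = 20.02
v = 1400 μL / 20.02 = 69.9 μL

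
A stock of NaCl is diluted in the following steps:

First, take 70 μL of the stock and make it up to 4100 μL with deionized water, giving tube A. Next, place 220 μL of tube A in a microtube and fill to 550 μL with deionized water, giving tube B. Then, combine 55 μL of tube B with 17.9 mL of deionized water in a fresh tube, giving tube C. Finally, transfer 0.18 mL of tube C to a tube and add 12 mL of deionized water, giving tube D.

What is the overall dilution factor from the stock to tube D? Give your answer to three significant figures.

Step 1: 70 μL brought to 4100 μL → factor 4100/70 = 58.571
Step 2: 220 μL brought to 550 μL → factor 550/220 = 2.5
Step 3: 55 μL + 17.9 mL = 17955 μL total → factor 17955/55 = 326.45
Step 4: 0.18 mL + 12 mL = 12.18 mL total → factor 12.18/0.18 = 67.667
Overall dilution factor = 58.571 × 2.5 × 326.45 × 67.667 = 3.2346 × 10^6

3.23 × 10^6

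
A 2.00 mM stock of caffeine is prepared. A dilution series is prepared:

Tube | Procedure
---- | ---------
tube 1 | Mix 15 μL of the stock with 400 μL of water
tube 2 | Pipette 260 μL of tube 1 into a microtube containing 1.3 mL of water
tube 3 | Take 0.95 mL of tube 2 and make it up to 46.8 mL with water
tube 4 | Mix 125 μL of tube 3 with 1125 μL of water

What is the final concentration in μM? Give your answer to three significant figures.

0.0245 μM

Step 1: 15 μL + 400 μL = 415 μL total → factor 415/15 = 27.667
Step 2: 260 μL + 1.3 mL = 1560 μL total → factor 1560/260 = 6
Step 3: 0.95 mL brought to 46.8 mL → factor 46.8/0.95 = 49.263
Step 4: 125 μL + 1125 μL = 1250 μL total → factor 1250/125 = 10
Overall dilution factor = 27.667 × 6 × 49.263 × 10 = 81777
Final = 2.00 mM / 81777 = 2.446 × 10^-5 mM = 0.0245 μM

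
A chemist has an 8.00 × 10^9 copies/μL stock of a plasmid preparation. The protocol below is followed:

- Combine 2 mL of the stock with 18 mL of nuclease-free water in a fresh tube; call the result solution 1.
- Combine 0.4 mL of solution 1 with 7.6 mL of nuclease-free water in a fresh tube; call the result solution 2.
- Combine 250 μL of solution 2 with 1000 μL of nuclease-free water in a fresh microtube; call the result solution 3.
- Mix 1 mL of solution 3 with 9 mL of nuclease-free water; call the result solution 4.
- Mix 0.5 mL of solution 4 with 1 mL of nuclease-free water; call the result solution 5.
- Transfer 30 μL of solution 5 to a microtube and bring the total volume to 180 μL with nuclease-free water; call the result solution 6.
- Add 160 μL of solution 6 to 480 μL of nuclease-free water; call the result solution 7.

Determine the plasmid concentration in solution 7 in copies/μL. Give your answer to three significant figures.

Step 1: 2 mL + 18 mL = 20 mL total → factor 20/2 = 10
Step 2: 0.4 mL + 7.6 mL = 8 mL total → factor 8/0.4 = 20
Step 3: 250 μL + 1000 μL = 1250 μL total → factor 1250/250 = 5
Step 4: 1 mL + 9 mL = 10 mL total → factor 10/1 = 10
Step 5: 0.5 mL + 1 mL = 1.5 mL total → factor 1.5/0.5 = 3
Step 6: 30 μL brought to 180 μL → factor 180/30 = 6
Step 7: 160 μL + 480 μL = 640 μL total → factor 640/160 = 4
Overall dilution factor = 10 × 20 × 5 × 10 × 3 × 6 × 4 = 7.2 × 10^5
Final = 8.00 × 10^9 copies/μL / 7.2 × 10^5 = 1.11 × 10^4 copies/μL

1.11 × 10^4 copies/μL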